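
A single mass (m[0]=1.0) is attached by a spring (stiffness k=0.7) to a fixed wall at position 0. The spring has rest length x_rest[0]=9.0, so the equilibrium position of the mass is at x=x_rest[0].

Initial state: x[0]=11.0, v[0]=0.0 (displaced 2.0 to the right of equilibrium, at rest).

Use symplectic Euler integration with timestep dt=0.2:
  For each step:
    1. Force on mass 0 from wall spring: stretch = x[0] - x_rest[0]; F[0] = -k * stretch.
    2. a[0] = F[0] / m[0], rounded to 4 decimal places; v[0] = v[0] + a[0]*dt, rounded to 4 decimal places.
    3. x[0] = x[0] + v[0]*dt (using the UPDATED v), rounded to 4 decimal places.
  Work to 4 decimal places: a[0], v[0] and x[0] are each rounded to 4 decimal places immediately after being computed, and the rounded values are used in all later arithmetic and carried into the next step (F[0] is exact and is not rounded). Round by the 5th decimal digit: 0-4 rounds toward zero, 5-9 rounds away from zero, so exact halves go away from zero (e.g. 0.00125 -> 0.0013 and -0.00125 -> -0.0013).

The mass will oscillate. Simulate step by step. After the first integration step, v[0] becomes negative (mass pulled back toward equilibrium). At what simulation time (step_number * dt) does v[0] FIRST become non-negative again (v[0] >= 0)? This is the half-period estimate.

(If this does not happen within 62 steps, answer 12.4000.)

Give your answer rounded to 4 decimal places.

Answer: 3.8000

Derivation:
Step 0: x=[11.0000] v=[0.0000]
Step 1: x=[10.9440] v=[-0.2800]
Step 2: x=[10.8336] v=[-0.5522]
Step 3: x=[10.6718] v=[-0.8089]
Step 4: x=[10.4632] v=[-1.0430]
Step 5: x=[10.2136] v=[-1.2478]
Step 6: x=[9.9301] v=[-1.4177]
Step 7: x=[9.6205] v=[-1.5479]
Step 8: x=[9.2935] v=[-1.6348]
Step 9: x=[8.9583] v=[-1.6759]
Step 10: x=[8.6243] v=[-1.6701]
Step 11: x=[8.3008] v=[-1.6175]
Step 12: x=[7.9969] v=[-1.5196]
Step 13: x=[7.7211] v=[-1.3792]
Step 14: x=[7.4811] v=[-1.2002]
Step 15: x=[7.2836] v=[-0.9876]
Step 16: x=[7.1341] v=[-0.7473]
Step 17: x=[7.0369] v=[-0.4861]
Step 18: x=[6.9946] v=[-0.2113]
Step 19: x=[7.0085] v=[0.0695]
First v>=0 after going negative at step 19, time=3.8000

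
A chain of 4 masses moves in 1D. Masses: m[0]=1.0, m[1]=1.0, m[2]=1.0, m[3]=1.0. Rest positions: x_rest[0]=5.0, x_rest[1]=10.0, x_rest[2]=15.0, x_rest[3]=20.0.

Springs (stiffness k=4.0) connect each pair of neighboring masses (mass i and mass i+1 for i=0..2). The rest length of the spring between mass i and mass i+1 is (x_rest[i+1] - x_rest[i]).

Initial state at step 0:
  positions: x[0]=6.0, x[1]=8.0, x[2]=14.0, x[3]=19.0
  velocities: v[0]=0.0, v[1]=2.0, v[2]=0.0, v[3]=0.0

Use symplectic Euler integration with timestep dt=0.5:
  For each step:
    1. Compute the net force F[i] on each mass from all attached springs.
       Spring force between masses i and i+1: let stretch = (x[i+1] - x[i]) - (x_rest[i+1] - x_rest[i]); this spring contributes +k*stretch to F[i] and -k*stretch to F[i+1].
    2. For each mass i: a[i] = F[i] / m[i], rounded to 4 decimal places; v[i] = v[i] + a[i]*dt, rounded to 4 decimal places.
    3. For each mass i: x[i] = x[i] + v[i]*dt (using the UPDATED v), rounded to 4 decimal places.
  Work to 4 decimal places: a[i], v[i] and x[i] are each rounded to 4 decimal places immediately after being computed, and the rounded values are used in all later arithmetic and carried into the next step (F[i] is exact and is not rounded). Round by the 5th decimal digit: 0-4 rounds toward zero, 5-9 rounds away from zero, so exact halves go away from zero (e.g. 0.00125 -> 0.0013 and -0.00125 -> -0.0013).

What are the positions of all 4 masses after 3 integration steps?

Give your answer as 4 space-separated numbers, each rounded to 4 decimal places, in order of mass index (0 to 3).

Answer: 5.0000 10.0000 13.0000 22.0000

Derivation:
Step 0: x=[6.0000 8.0000 14.0000 19.0000] v=[0.0000 2.0000 0.0000 0.0000]
Step 1: x=[3.0000 13.0000 13.0000 19.0000] v=[-6.0000 10.0000 -2.0000 0.0000]
Step 2: x=[5.0000 8.0000 18.0000 18.0000] v=[4.0000 -10.0000 10.0000 -2.0000]
Step 3: x=[5.0000 10.0000 13.0000 22.0000] v=[0.0000 4.0000 -10.0000 8.0000]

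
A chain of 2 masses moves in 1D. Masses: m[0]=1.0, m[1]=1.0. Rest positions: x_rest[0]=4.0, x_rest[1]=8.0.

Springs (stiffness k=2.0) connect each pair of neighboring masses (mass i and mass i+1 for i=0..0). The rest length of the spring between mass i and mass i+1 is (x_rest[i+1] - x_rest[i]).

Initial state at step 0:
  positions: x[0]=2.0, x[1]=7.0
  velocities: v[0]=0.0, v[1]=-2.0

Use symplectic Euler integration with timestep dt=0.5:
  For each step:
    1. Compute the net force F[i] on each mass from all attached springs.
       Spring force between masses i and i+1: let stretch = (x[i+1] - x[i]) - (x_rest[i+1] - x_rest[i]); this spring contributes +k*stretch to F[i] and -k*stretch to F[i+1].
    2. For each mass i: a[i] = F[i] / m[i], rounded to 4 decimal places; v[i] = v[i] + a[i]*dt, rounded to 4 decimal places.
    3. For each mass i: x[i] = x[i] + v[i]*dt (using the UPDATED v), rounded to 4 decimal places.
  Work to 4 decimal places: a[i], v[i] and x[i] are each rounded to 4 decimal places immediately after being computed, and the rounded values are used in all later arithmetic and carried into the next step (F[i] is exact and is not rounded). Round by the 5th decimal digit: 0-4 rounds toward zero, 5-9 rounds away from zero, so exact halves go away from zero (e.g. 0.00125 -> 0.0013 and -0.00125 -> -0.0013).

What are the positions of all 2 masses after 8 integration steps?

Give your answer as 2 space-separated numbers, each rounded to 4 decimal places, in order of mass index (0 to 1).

Step 0: x=[2.0000 7.0000] v=[0.0000 -2.0000]
Step 1: x=[2.5000 5.5000] v=[1.0000 -3.0000]
Step 2: x=[2.5000 4.5000] v=[0.0000 -2.0000]
Step 3: x=[1.5000 4.5000] v=[-2.0000 0.0000]
Step 4: x=[0.0000 5.0000] v=[-3.0000 1.0000]
Step 5: x=[-1.0000 5.0000] v=[-2.0000 0.0000]
Step 6: x=[-1.0000 4.0000] v=[0.0000 -2.0000]
Step 7: x=[-0.5000 2.5000] v=[1.0000 -3.0000]
Step 8: x=[-0.5000 1.5000] v=[0.0000 -2.0000]

Answer: -0.5000 1.5000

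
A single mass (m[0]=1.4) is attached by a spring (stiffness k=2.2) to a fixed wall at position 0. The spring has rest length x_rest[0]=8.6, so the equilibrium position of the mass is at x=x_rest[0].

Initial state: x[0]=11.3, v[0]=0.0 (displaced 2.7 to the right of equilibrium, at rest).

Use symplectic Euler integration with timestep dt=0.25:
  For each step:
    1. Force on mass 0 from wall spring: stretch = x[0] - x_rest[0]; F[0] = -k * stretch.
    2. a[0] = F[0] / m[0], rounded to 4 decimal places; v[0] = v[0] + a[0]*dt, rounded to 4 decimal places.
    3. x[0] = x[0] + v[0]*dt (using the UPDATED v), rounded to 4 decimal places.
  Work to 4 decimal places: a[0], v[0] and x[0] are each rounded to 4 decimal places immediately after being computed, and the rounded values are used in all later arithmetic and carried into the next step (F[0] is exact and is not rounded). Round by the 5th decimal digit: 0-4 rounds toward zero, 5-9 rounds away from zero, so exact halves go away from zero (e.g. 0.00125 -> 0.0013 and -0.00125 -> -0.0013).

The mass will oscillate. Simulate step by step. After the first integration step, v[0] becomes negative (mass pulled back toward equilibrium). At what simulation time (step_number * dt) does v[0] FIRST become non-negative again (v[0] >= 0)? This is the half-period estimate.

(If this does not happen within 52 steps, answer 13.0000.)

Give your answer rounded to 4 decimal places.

Step 0: x=[11.3000] v=[0.0000]
Step 1: x=[11.0348] v=[-1.0607]
Step 2: x=[10.5305] v=[-2.0172]
Step 3: x=[9.8366] v=[-2.7756]
Step 4: x=[9.0213] v=[-3.2614]
Step 5: x=[8.1646] v=[-3.4269]
Step 6: x=[7.3506] v=[-3.2559]
Step 7: x=[6.6593] v=[-2.7651]
Step 8: x=[6.1586] v=[-2.0027]
Step 9: x=[5.8977] v=[-1.0436]
Step 10: x=[5.9022] v=[0.0180]
First v>=0 after going negative at step 10, time=2.5000

Answer: 2.5000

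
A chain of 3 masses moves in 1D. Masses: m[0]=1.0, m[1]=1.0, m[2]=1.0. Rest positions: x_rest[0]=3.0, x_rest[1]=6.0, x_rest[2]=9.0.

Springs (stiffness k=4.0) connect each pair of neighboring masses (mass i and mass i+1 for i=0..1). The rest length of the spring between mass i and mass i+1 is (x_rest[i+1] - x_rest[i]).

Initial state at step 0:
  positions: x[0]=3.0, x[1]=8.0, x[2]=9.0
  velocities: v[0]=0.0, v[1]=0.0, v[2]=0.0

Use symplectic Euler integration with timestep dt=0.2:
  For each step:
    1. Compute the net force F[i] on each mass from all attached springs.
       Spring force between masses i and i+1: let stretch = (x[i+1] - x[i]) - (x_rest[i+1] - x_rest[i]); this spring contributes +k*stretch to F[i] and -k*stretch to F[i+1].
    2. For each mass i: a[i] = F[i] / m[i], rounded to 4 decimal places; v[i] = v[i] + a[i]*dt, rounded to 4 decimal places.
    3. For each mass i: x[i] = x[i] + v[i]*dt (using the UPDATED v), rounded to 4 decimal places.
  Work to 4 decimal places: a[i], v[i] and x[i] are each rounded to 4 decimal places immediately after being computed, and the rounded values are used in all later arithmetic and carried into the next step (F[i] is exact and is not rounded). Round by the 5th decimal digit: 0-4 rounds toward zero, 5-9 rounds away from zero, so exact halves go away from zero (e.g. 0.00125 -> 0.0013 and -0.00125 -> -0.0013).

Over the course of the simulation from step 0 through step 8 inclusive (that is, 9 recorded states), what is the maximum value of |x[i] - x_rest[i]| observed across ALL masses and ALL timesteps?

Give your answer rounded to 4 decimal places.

Answer: 2.0366

Derivation:
Step 0: x=[3.0000 8.0000 9.0000] v=[0.0000 0.0000 0.0000]
Step 1: x=[3.3200 7.3600 9.3200] v=[1.6000 -3.2000 1.6000]
Step 2: x=[3.8064 6.3872 9.8064] v=[2.4320 -4.8640 2.4320]
Step 3: x=[4.2257 5.5485 10.2257] v=[2.0966 -4.1933 2.0966]
Step 4: x=[4.3767 5.2465 10.3767] v=[0.7548 -1.5098 0.7548]
Step 5: x=[4.1868 5.6262 10.1868] v=[-0.9494 1.8985 -0.9494]
Step 6: x=[3.7472 6.5053 9.7472] v=[-2.1979 4.3955 -2.1979]
Step 7: x=[3.2689 7.4618 9.2689] v=[-2.3914 4.7825 -2.3914]
Step 8: x=[2.9815 8.0366 8.9815] v=[-1.4371 2.8739 -1.4371]
Max displacement = 2.0366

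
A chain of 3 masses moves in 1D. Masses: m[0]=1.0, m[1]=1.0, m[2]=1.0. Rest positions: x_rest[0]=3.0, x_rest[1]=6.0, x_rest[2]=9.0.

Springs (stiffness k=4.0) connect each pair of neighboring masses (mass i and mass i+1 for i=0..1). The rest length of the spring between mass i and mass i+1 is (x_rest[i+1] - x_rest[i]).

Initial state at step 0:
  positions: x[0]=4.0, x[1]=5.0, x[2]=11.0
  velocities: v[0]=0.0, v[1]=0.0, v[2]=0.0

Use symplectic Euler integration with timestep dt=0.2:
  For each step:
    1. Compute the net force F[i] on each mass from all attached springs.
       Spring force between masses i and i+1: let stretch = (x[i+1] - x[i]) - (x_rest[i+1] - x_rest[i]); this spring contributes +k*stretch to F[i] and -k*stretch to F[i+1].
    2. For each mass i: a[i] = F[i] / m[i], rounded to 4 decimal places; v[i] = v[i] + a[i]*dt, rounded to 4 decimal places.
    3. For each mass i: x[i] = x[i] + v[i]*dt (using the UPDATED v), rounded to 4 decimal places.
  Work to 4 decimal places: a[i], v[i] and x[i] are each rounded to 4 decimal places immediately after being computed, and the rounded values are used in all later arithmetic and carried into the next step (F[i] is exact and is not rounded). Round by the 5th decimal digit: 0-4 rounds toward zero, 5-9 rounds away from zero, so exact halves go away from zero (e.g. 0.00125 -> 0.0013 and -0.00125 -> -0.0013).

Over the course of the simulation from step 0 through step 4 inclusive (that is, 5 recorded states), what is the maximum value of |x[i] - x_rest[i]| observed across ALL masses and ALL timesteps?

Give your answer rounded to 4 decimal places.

Step 0: x=[4.0000 5.0000 11.0000] v=[0.0000 0.0000 0.0000]
Step 1: x=[3.6800 5.8000 10.5200] v=[-1.6000 4.0000 -2.4000]
Step 2: x=[3.2192 7.0160 9.7648] v=[-2.3040 6.0800 -3.7760]
Step 3: x=[2.8859 8.0643 9.0498] v=[-1.6666 5.2416 -3.5750]
Step 4: x=[2.9011 8.4418 8.6571] v=[0.0761 1.8873 -1.9634]
Max displacement = 2.4418

Answer: 2.4418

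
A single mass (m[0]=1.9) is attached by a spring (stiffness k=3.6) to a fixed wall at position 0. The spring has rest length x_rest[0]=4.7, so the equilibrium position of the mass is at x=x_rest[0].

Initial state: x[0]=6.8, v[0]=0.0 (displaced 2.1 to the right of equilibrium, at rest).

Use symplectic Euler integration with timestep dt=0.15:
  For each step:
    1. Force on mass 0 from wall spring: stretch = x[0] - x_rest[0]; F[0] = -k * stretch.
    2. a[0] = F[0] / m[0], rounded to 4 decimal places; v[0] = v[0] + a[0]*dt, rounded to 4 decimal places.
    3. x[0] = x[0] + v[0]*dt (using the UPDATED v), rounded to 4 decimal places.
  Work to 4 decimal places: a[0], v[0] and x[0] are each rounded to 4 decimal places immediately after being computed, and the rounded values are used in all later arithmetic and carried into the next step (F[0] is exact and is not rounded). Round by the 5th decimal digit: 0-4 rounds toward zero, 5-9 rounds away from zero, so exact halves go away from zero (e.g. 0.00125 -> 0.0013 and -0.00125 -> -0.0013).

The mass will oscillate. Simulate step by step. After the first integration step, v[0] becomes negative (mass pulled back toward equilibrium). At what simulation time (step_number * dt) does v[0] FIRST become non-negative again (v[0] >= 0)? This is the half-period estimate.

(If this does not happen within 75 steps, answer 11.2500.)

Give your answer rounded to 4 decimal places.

Answer: 2.4000

Derivation:
Step 0: x=[6.8000] v=[0.0000]
Step 1: x=[6.7105] v=[-0.5968]
Step 2: x=[6.5353] v=[-1.1682]
Step 3: x=[6.2818] v=[-1.6898]
Step 4: x=[5.9609] v=[-2.1394]
Step 5: x=[5.5862] v=[-2.4978]
Step 6: x=[5.1737] v=[-2.7497]
Step 7: x=[4.7411] v=[-2.8843]
Step 8: x=[4.3067] v=[-2.8960]
Step 9: x=[3.8891] v=[-2.7842]
Step 10: x=[3.5060] v=[-2.5537]
Step 11: x=[3.1738] v=[-2.2144]
Step 12: x=[2.9067] v=[-1.7806]
Step 13: x=[2.7161] v=[-1.2709]
Step 14: x=[2.6100] v=[-0.7071]
Step 15: x=[2.5930] v=[-0.1131]
Step 16: x=[2.6659] v=[0.4857]
First v>=0 after going negative at step 16, time=2.4000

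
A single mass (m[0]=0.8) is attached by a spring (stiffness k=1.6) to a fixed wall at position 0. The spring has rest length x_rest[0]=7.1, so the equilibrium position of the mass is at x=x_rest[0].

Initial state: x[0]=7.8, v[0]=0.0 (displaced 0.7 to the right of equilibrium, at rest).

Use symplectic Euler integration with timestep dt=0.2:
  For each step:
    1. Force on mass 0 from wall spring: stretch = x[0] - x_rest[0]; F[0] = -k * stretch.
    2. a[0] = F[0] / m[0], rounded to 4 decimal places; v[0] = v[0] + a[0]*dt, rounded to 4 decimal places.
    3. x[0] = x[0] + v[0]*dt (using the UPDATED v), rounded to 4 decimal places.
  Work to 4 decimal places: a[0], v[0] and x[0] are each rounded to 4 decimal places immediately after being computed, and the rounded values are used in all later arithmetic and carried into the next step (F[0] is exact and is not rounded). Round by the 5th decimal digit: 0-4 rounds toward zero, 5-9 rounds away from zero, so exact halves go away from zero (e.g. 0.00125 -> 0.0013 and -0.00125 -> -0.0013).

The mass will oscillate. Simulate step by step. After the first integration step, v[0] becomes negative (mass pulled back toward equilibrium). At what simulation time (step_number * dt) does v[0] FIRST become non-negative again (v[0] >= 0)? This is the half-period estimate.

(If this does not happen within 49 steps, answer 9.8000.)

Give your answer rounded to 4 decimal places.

Answer: 2.4000

Derivation:
Step 0: x=[7.8000] v=[0.0000]
Step 1: x=[7.7440] v=[-0.2800]
Step 2: x=[7.6365] v=[-0.5376]
Step 3: x=[7.4861] v=[-0.7522]
Step 4: x=[7.3048] v=[-0.9066]
Step 5: x=[7.1071] v=[-0.9885]
Step 6: x=[6.9088] v=[-0.9913]
Step 7: x=[6.7258] v=[-0.9148]
Step 8: x=[6.5728] v=[-0.7651]
Step 9: x=[6.4620] v=[-0.5542]
Step 10: x=[6.4022] v=[-0.2990]
Step 11: x=[6.3982] v=[-0.0199]
Step 12: x=[6.4504] v=[0.2608]
First v>=0 after going negative at step 12, time=2.4000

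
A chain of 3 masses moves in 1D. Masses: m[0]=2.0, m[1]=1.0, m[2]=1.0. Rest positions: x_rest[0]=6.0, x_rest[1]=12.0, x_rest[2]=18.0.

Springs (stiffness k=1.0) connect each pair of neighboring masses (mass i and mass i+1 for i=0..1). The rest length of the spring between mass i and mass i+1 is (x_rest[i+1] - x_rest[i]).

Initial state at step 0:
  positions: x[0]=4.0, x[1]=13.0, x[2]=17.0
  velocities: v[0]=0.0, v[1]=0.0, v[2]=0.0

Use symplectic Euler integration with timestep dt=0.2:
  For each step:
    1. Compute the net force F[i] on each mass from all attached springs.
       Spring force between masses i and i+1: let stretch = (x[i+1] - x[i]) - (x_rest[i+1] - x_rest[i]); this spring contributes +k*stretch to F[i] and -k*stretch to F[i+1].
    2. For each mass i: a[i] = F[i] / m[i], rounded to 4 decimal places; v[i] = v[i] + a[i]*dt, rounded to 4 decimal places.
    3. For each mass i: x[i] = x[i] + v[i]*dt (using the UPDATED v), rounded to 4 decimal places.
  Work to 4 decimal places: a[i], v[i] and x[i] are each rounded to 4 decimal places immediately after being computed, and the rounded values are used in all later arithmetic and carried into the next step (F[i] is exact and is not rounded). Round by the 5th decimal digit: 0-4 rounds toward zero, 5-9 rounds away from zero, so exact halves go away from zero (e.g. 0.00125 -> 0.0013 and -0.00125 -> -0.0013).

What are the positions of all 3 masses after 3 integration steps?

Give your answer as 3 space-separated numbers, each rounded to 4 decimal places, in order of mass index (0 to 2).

Step 0: x=[4.0000 13.0000 17.0000] v=[0.0000 0.0000 0.0000]
Step 1: x=[4.0600 12.8000 17.0800] v=[0.3000 -1.0000 0.4000]
Step 2: x=[4.1748 12.4216 17.2288] v=[0.5740 -1.8920 0.7440]
Step 3: x=[4.3345 11.9056 17.4253] v=[0.7987 -2.5799 0.9826]

Answer: 4.3345 11.9056 17.4253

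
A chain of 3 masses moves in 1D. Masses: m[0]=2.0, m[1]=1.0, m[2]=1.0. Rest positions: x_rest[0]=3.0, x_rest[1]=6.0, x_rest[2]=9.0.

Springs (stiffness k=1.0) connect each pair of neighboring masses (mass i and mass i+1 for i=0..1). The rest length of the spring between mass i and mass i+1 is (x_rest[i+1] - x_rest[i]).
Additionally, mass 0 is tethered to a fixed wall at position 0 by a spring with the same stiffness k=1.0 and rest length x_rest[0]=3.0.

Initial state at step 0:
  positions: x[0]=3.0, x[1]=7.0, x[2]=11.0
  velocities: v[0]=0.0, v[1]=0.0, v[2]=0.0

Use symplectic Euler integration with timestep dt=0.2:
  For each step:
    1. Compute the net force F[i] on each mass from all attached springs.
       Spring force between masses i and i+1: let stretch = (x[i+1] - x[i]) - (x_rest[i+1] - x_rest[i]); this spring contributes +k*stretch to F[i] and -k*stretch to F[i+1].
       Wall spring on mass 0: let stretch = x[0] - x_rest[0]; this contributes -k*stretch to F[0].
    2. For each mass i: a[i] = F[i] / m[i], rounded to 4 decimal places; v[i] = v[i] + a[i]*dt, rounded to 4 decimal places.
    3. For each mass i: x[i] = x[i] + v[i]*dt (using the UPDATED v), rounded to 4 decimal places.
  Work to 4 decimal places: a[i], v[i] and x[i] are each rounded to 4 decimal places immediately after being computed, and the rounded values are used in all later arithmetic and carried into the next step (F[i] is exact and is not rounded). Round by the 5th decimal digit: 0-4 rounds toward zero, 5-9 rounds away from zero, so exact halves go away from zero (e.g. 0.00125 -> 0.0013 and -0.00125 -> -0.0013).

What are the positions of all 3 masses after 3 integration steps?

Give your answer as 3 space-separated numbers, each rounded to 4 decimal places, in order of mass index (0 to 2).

Answer: 3.1160 6.9961 10.7679

Derivation:
Step 0: x=[3.0000 7.0000 11.0000] v=[0.0000 0.0000 0.0000]
Step 1: x=[3.0200 7.0000 10.9600] v=[0.1000 0.0000 -0.2000]
Step 2: x=[3.0592 6.9992 10.8816] v=[0.1960 -0.0040 -0.3920]
Step 3: x=[3.1160 6.9961 10.7679] v=[0.2841 -0.0155 -0.5685]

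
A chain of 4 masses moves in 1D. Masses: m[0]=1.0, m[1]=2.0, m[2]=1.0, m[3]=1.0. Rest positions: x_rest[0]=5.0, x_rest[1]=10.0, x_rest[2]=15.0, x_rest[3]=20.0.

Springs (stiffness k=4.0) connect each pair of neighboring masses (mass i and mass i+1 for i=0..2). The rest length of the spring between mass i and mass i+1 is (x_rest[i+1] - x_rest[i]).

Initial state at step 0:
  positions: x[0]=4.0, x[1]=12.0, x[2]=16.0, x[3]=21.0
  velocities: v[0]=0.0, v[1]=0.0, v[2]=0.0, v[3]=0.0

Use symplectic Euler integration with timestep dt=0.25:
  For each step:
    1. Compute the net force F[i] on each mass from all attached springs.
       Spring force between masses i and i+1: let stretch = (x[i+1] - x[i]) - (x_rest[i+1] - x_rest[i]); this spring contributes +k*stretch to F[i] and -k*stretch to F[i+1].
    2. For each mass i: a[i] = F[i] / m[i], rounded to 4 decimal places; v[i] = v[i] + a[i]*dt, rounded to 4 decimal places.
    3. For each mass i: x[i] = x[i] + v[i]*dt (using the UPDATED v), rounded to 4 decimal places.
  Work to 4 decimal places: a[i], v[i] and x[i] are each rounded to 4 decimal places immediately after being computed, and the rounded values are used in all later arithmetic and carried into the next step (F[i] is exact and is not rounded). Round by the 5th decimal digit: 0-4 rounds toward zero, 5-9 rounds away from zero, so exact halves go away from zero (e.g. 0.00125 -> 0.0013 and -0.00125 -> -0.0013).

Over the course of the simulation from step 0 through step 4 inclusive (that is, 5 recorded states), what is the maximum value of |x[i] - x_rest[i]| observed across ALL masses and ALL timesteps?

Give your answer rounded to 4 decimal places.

Step 0: x=[4.0000 12.0000 16.0000 21.0000] v=[0.0000 0.0000 0.0000 0.0000]
Step 1: x=[4.7500 11.5000 16.2500 21.0000] v=[3.0000 -2.0000 1.0000 0.0000]
Step 2: x=[5.9375 10.7500 16.5000 21.0625] v=[4.7500 -3.0000 1.0000 0.2500]
Step 3: x=[7.0781 10.1172 16.4531 21.2344] v=[4.5625 -2.5313 -0.1875 0.6875]
Step 4: x=[7.7285 9.8965 16.0176 21.4610] v=[2.6016 -0.8829 -1.7421 0.9062]
Max displacement = 2.7285

Answer: 2.7285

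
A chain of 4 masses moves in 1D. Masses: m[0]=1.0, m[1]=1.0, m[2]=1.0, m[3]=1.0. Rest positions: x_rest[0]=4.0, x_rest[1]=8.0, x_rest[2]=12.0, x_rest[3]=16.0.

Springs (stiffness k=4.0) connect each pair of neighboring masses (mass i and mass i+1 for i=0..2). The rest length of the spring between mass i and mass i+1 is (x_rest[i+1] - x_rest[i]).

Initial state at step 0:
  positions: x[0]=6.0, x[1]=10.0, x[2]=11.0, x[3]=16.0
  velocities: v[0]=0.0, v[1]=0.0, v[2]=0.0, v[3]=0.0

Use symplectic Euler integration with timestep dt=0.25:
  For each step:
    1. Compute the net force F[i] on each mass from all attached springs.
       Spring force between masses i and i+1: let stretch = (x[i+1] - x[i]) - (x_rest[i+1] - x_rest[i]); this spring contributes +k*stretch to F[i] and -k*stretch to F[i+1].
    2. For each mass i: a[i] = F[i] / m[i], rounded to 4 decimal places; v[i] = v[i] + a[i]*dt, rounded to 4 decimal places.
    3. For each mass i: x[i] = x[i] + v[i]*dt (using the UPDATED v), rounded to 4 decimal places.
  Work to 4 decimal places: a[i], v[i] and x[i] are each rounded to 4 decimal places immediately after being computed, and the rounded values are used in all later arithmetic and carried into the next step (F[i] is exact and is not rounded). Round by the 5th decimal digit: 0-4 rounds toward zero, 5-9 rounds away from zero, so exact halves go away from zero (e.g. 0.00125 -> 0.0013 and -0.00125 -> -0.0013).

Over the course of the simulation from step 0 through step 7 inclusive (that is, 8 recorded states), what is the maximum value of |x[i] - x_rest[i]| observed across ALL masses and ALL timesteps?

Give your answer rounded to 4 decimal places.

Answer: 2.5510

Derivation:
Step 0: x=[6.0000 10.0000 11.0000 16.0000] v=[0.0000 0.0000 0.0000 0.0000]
Step 1: x=[6.0000 9.2500 12.0000 15.7500] v=[0.0000 -3.0000 4.0000 -1.0000]
Step 2: x=[5.8125 8.3750 13.2500 15.5625] v=[-0.7500 -3.5000 5.0000 -0.7500]
Step 3: x=[5.2656 8.0781 13.8594 15.7969] v=[-2.1875 -1.1875 2.4375 0.9375]
Step 4: x=[4.4219 8.5234 13.5078 16.5469] v=[-3.3750 1.7813 -1.4063 3.0000]
Step 5: x=[3.6035 9.1895 12.6699 17.5371] v=[-3.2735 2.6642 -3.3516 3.9609]
Step 6: x=[3.1816 9.3292 12.1787 18.3105] v=[-1.6875 0.5586 -1.9648 3.0937]
Step 7: x=[3.2966 8.6443 12.5081 18.5510] v=[0.4601 -2.7395 1.3175 0.9619]
Max displacement = 2.5510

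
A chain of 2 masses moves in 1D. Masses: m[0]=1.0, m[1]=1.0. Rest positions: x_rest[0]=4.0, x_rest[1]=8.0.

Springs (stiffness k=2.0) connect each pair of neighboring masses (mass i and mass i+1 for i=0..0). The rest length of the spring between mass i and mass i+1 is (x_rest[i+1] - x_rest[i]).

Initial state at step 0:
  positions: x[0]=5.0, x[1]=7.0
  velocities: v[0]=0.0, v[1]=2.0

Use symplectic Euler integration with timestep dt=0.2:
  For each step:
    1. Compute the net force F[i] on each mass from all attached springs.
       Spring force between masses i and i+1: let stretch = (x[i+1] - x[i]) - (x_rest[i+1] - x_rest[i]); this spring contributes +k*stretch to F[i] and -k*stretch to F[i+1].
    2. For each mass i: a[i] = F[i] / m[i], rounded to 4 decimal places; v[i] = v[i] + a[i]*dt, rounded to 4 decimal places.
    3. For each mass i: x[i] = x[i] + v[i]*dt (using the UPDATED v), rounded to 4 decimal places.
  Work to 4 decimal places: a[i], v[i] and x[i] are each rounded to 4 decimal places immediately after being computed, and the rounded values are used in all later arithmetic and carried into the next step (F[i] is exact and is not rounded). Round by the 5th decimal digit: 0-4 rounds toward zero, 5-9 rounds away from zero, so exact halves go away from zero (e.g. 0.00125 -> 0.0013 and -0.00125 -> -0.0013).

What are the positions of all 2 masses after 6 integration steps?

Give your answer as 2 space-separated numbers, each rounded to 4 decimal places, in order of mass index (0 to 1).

Step 0: x=[5.0000 7.0000] v=[0.0000 2.0000]
Step 1: x=[4.8400 7.5600] v=[-0.8000 2.8000]
Step 2: x=[4.5776 8.2224] v=[-1.3120 3.3120]
Step 3: x=[4.2868 8.9132] v=[-1.4541 3.4541]
Step 4: x=[4.0461 9.5539] v=[-1.2035 3.2035]
Step 5: x=[3.9260 10.0740] v=[-0.6004 2.6004]
Step 6: x=[3.9778 10.4222] v=[0.2588 1.7412]

Answer: 3.9778 10.4222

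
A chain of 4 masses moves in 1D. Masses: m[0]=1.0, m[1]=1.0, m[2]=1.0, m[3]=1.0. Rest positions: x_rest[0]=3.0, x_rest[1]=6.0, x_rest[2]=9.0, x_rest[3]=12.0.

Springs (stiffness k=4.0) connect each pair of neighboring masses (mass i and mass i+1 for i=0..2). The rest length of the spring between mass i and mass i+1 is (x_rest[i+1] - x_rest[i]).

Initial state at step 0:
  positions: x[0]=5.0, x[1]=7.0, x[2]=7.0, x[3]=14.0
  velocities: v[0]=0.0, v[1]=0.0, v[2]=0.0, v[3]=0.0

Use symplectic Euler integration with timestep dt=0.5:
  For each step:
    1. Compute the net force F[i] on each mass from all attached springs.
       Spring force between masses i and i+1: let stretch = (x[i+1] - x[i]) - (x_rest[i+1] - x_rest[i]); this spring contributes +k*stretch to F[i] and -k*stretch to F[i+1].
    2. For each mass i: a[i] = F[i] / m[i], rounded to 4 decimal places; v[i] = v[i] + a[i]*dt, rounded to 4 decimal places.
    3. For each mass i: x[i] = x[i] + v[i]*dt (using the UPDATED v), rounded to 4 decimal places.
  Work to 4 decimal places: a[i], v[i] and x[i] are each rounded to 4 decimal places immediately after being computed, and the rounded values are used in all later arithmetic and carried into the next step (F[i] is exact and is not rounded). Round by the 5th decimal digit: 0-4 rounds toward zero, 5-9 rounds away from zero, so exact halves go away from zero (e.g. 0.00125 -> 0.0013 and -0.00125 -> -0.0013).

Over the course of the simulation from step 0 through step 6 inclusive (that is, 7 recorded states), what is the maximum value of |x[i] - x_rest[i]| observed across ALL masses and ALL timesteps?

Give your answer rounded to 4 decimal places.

Step 0: x=[5.0000 7.0000 7.0000 14.0000] v=[0.0000 0.0000 0.0000 0.0000]
Step 1: x=[4.0000 5.0000 14.0000 10.0000] v=[-2.0000 -4.0000 14.0000 -8.0000]
Step 2: x=[1.0000 11.0000 8.0000 13.0000] v=[-6.0000 12.0000 -12.0000 6.0000]
Step 3: x=[5.0000 4.0000 10.0000 14.0000] v=[8.0000 -14.0000 4.0000 2.0000]
Step 4: x=[5.0000 4.0000 10.0000 14.0000] v=[0.0000 0.0000 0.0000 0.0000]
Step 5: x=[1.0000 11.0000 8.0000 13.0000] v=[-8.0000 14.0000 -4.0000 -2.0000]
Step 6: x=[4.0000 5.0000 14.0000 10.0000] v=[6.0000 -12.0000 12.0000 -6.0000]
Max displacement = 5.0000

Answer: 5.0000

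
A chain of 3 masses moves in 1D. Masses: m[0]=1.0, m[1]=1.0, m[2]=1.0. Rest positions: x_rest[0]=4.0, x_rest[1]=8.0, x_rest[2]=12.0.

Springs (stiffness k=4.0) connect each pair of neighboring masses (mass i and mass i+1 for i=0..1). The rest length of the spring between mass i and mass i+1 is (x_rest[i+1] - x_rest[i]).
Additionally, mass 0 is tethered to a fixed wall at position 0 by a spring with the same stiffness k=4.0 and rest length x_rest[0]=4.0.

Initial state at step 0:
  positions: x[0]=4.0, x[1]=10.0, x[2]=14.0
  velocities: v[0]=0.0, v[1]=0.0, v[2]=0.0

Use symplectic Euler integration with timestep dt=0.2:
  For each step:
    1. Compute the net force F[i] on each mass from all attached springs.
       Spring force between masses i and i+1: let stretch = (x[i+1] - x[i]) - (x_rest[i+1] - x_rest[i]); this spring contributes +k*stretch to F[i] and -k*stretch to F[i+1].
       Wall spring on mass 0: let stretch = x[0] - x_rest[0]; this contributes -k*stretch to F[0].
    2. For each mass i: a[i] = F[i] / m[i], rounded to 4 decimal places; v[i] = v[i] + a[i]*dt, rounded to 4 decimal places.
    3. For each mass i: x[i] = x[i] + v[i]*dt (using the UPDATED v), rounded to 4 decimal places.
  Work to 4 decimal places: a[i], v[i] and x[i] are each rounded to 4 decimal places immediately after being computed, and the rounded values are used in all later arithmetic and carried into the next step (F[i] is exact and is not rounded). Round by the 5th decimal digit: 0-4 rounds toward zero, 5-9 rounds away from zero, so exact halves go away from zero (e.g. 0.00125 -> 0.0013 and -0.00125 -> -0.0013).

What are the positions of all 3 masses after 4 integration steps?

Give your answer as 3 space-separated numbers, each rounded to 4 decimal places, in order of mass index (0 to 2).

Answer: 5.3754 8.5738 13.4430

Derivation:
Step 0: x=[4.0000 10.0000 14.0000] v=[0.0000 0.0000 0.0000]
Step 1: x=[4.3200 9.6800 14.0000] v=[1.6000 -1.6000 0.0000]
Step 2: x=[4.8064 9.1936 13.9488] v=[2.4320 -2.4320 -0.2560]
Step 3: x=[5.2257 8.7661 13.7768] v=[2.0966 -2.1376 -0.8602]
Step 4: x=[5.3754 8.5738 13.4430] v=[0.7484 -0.9614 -1.6688]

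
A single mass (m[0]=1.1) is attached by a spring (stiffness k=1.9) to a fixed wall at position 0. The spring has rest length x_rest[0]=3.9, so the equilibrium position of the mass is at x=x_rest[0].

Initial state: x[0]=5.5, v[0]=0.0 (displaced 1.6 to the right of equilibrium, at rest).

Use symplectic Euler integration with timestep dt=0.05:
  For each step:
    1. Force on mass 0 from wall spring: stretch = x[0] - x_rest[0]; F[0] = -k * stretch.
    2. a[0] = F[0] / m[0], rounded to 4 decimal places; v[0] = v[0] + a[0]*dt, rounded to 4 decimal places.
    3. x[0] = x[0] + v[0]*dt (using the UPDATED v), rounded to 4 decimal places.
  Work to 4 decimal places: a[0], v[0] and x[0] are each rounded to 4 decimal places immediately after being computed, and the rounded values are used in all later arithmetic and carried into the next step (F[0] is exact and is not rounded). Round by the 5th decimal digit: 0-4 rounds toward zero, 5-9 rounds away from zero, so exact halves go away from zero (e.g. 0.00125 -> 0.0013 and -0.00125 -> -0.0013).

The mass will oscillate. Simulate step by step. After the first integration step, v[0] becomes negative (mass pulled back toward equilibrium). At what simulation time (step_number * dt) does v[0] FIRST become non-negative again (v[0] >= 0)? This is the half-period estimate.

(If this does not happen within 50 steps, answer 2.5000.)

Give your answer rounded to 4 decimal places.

Step 0: x=[5.5000] v=[0.0000]
Step 1: x=[5.4931] v=[-0.1382]
Step 2: x=[5.4793] v=[-0.2758]
Step 3: x=[5.4587] v=[-0.4122]
Step 4: x=[5.4314] v=[-0.5468]
Step 5: x=[5.3974] v=[-0.6791]
Step 6: x=[5.3570] v=[-0.8084]
Step 7: x=[5.3103] v=[-0.9342]
Step 8: x=[5.2575] v=[-1.0560]
Step 9: x=[5.1988] v=[-1.1732]
Step 10: x=[5.1345] v=[-1.2854]
Step 11: x=[5.0649] v=[-1.3920]
Step 12: x=[4.9903] v=[-1.4926]
Step 13: x=[4.9110] v=[-1.5868]
Step 14: x=[4.8273] v=[-1.6741]
Step 15: x=[4.7396] v=[-1.7542]
Step 16: x=[4.6483] v=[-1.8267]
Step 17: x=[4.5537] v=[-1.8913]
Step 18: x=[4.4563] v=[-1.9478]
Step 19: x=[4.3565] v=[-1.9958]
Step 20: x=[4.2547] v=[-2.0352]
Step 21: x=[4.1514] v=[-2.0658]
Step 22: x=[4.0470] v=[-2.0875]
Step 23: x=[3.9420] v=[-2.1002]
Step 24: x=[3.8368] v=[-2.1038]
Step 25: x=[3.7319] v=[-2.0983]
Step 26: x=[3.6277] v=[-2.0838]
Step 27: x=[3.5247] v=[-2.0603]
Step 28: x=[3.4233] v=[-2.0279]
Step 29: x=[3.3240] v=[-1.9867]
Step 30: x=[3.2272] v=[-1.9370]
Step 31: x=[3.1333] v=[-1.8789]
Step 32: x=[3.0427] v=[-1.8127]
Step 33: x=[2.9558] v=[-1.7387]
Step 34: x=[2.8729] v=[-1.6572]
Step 35: x=[2.7945] v=[-1.5685]
Step 36: x=[2.7209] v=[-1.4730]
Step 37: x=[2.6523] v=[-1.3712]
Step 38: x=[2.5891] v=[-1.2634]
Step 39: x=[2.5316] v=[-1.1502]
Step 40: x=[2.4800] v=[-1.0320]
Step 41: x=[2.4345] v=[-0.9094]
Step 42: x=[2.3954] v=[-0.7828]
Step 43: x=[2.3628] v=[-0.6529]
Step 44: x=[2.3368] v=[-0.5201]
Step 45: x=[2.3175] v=[-0.3851]
Step 46: x=[2.3051] v=[-0.2484]
Step 47: x=[2.2996] v=[-0.1107]
Step 48: x=[2.3010] v=[0.0275]
First v>=0 after going negative at step 48, time=2.4000

Answer: 2.4000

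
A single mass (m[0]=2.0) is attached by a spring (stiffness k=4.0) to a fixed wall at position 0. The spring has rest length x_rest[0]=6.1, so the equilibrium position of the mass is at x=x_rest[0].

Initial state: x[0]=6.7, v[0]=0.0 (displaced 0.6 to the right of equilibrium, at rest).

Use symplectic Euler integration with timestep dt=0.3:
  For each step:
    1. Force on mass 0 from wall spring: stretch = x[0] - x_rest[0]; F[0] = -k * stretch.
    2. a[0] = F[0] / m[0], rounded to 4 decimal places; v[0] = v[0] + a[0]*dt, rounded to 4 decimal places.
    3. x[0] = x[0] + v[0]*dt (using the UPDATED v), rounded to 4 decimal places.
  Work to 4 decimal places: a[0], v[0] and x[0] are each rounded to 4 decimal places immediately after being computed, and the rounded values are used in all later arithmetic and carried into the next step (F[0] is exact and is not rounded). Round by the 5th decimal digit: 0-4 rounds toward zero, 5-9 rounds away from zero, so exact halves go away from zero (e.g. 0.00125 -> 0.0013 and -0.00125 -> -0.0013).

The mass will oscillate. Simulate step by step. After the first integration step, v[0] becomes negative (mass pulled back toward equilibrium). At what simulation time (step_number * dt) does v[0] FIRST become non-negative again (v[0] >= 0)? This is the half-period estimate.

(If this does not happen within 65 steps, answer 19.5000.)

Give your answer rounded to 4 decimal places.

Answer: 2.4000

Derivation:
Step 0: x=[6.7000] v=[0.0000]
Step 1: x=[6.5920] v=[-0.3600]
Step 2: x=[6.3954] v=[-0.6552]
Step 3: x=[6.1457] v=[-0.8324]
Step 4: x=[5.8878] v=[-0.8598]
Step 5: x=[5.6681] v=[-0.7325]
Step 6: x=[5.5261] v=[-0.4734]
Step 7: x=[5.4874] v=[-0.1291]
Step 8: x=[5.5590] v=[0.2385]
First v>=0 after going negative at step 8, time=2.4000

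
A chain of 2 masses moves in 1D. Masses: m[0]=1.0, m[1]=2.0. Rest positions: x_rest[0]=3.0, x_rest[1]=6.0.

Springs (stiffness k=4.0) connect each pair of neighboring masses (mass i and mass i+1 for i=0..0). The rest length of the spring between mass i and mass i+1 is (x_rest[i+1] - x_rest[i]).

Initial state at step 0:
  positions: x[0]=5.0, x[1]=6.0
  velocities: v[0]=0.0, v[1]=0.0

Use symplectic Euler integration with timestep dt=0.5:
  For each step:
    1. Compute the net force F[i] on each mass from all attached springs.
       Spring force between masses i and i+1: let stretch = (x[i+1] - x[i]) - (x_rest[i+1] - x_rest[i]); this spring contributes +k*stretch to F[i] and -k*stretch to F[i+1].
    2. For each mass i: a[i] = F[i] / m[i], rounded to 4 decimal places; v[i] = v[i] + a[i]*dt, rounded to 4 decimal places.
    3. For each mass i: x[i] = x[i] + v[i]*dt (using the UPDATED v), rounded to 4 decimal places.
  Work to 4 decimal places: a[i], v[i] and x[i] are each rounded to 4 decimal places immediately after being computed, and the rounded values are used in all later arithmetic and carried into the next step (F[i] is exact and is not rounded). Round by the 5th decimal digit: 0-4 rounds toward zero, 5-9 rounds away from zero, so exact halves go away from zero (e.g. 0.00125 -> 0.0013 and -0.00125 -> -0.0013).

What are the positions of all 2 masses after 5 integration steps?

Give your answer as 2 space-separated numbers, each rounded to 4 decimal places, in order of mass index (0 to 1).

Answer: 4.6250 6.1875

Derivation:
Step 0: x=[5.0000 6.0000] v=[0.0000 0.0000]
Step 1: x=[3.0000 7.0000] v=[-4.0000 2.0000]
Step 2: x=[2.0000 7.5000] v=[-2.0000 1.0000]
Step 3: x=[3.5000 6.7500] v=[3.0000 -1.5000]
Step 4: x=[5.2500 5.8750] v=[3.5000 -1.7500]
Step 5: x=[4.6250 6.1875] v=[-1.2500 0.6250]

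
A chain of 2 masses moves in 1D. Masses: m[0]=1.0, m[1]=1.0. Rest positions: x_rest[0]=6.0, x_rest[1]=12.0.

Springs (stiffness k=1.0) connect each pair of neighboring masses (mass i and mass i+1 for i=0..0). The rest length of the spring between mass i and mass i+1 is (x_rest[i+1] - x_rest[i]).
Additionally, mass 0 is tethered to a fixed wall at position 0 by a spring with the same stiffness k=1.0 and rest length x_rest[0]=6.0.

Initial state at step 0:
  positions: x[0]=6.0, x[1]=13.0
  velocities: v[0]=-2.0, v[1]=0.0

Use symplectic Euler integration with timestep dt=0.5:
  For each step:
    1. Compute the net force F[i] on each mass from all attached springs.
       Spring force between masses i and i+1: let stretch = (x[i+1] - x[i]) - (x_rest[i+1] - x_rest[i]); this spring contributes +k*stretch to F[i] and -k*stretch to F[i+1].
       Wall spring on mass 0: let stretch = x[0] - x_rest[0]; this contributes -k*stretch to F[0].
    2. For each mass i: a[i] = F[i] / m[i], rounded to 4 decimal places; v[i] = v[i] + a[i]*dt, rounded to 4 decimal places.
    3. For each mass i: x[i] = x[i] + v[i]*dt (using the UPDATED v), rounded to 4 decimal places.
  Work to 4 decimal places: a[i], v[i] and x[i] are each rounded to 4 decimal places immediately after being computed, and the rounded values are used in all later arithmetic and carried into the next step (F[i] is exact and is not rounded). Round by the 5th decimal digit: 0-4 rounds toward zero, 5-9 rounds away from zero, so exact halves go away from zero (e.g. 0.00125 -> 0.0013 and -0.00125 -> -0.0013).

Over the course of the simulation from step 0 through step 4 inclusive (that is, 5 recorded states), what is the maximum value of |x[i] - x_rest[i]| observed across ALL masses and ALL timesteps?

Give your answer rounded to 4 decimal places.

Step 0: x=[6.0000 13.0000] v=[-2.0000 0.0000]
Step 1: x=[5.2500 12.7500] v=[-1.5000 -0.5000]
Step 2: x=[5.0625 12.1250] v=[-0.3750 -1.2500]
Step 3: x=[5.3750 11.2344] v=[0.6250 -1.7813]
Step 4: x=[5.8086 10.3789] v=[0.8672 -1.7110]
Max displacement = 1.6211

Answer: 1.6211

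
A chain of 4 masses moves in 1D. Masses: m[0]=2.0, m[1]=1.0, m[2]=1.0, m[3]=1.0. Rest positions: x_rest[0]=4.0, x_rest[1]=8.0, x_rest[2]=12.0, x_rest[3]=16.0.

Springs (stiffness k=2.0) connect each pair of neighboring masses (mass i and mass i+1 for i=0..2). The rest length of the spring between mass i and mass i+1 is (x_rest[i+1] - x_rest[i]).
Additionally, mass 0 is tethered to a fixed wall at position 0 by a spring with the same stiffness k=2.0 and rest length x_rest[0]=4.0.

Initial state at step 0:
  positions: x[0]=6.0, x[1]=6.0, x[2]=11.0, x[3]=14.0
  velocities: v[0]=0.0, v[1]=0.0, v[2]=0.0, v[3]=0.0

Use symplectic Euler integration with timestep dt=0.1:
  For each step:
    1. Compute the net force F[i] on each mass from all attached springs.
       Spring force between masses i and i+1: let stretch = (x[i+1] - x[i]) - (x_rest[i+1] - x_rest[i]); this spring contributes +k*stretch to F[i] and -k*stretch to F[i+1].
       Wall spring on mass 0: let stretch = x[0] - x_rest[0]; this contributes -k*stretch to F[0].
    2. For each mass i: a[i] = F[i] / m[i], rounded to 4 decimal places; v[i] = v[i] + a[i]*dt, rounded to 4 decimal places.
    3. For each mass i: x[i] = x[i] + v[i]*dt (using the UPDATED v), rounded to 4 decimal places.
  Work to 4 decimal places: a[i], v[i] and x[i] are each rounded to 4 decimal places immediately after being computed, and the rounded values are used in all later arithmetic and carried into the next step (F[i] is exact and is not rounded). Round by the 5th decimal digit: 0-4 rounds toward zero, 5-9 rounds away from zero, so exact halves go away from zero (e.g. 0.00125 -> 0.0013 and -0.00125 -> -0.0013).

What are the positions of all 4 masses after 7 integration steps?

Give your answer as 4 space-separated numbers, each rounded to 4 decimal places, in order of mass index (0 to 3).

Step 0: x=[6.0000 6.0000 11.0000 14.0000] v=[0.0000 0.0000 0.0000 0.0000]
Step 1: x=[5.9400 6.1000 10.9600 14.0200] v=[-0.6000 1.0000 -0.4000 0.2000]
Step 2: x=[5.8222 6.2940 10.8840 14.0588] v=[-1.1780 1.9400 -0.7600 0.3880]
Step 3: x=[5.6509 6.5704 10.7797 14.1141] v=[-1.7130 2.7636 -1.0430 0.5530]
Step 4: x=[5.4323 6.9126 10.6579 14.1827] v=[-2.1861 3.4216 -1.2180 0.6861]
Step 5: x=[5.1742 7.3001 10.5317 14.2608] v=[-2.5813 3.8746 -1.2621 0.7811]
Step 6: x=[4.8856 7.7097 10.4154 14.3443] v=[-2.8861 4.0957 -1.1626 0.8353]
Step 7: x=[4.5764 8.1169 10.3236 14.4293] v=[-3.0923 4.0720 -0.9180 0.8495]

Answer: 4.5764 8.1169 10.3236 14.4293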